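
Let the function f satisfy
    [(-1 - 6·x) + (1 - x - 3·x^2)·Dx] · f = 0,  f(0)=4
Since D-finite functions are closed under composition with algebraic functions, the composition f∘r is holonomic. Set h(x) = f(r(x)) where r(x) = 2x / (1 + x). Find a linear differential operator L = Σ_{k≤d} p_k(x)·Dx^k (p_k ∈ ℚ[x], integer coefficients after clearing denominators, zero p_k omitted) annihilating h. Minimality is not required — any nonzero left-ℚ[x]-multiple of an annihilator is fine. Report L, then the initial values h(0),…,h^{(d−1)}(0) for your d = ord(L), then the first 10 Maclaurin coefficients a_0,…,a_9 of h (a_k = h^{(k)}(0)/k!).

L = (2 + 26·x) + (-1 - x + 13·x^2 + 13·x^3)·Dx  (order 1).
h: a_k = 4, 8, 56, 104, 728, 1352, 9464, 17576, 123032, 228488, …
ICs: h(0) = 4.

f: a_k = 4, 4, 16, 28, 76, 160, 388, 868, 2032, 4636, …
Change of var in L_f (x↦r) gives L₀.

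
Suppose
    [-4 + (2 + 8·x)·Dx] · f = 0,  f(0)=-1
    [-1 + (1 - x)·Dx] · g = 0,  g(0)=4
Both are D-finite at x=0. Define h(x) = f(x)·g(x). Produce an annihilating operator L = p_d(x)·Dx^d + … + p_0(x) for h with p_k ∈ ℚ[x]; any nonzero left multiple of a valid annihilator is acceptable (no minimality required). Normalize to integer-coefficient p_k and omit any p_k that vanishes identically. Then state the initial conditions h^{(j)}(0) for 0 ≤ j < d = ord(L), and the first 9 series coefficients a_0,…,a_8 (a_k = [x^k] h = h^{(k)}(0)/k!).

f: a_k = -1, -2, 2, -4, 10, -28, 84, -264, 858, …
g: a_k = 4, 4, 4, 4, 4, 4, 4, 4, 4, …
f·g: L₀ = L_f ⊗_s L_g, ord ≤ 1·1.
L = (3 + 2·x) + (-1 - 3·x + 4·x^2)·Dx  (order 1).
h: a_k = -4, -12, -4, -20, 20, -92, 244, -812, 2620, …
ICs: h(0) = -4.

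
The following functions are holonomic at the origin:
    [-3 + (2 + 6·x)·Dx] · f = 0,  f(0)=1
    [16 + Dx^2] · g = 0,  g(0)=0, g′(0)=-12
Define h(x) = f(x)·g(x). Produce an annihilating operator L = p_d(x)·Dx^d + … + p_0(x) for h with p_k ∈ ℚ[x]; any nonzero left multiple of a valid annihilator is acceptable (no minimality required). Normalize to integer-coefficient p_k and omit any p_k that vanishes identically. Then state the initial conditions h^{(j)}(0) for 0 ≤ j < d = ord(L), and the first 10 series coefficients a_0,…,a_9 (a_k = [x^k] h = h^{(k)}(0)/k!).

f: a_k = 1, 3/2, -9/8, 27/16, -405/128, 1701/256, -15309/1024, 72171/2048, -2814669/32768, 14073345/65536, …
g: a_k = 0, -12, 0, 32, 0, -128/5, 0, 1024/105, 0, -2048/945, …
L₀ := L_f ⊗_s L_g (sym. prod.), ord ≤ 2.
L = (91 + 384·x + 576·x^2) + (-12 - 36·x)·Dx + (4 + 24·x + 36·x^2)·Dx^2  (order 2).
h: a_k = 0, -12, -18, 91/2, 111/4, -3781/160, -20523/320, 3137023/26880, -855943/3584, 4801378103/7741440, …
ICs: h(0) = 0, h′(0) = -12.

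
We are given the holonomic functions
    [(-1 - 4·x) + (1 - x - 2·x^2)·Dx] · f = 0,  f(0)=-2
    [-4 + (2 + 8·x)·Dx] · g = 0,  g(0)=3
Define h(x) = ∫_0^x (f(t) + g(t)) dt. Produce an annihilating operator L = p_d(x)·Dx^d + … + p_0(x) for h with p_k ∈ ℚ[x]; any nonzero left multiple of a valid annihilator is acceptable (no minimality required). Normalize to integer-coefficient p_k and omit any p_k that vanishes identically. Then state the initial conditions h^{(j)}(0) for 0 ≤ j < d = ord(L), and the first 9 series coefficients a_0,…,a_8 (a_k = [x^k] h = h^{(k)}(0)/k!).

f: a_k = -2, -2, -6, -10, -22, -42, -86, -170, -342, …
g: a_k = 3, 6, -6, 12, -30, 84, -252, 792, -2574, …
f+g: L₀ = lclm(L_f,L_g), ord ≤ 1+1.
h=∫h₀ ⇒ L = L₀·Dx.
L = (-16 - 84·x - 120·x^2 - 160·x^3)·Dx + (10 + 52·x + 204·x^2 + 400·x^3 + 400·x^4)·Dx^2 + (1 - 7·x - 56·x^2 - 8·x^3 + 200·x^4 + 160·x^5)·Dx^3  (order 3).
h: a_k = 0, 1, 2, -4, 1/2, -52/5, 7, -338/7, 311/4, …
ICs: h(0) = 0, h′(0) = 1, h′′(0) = 4.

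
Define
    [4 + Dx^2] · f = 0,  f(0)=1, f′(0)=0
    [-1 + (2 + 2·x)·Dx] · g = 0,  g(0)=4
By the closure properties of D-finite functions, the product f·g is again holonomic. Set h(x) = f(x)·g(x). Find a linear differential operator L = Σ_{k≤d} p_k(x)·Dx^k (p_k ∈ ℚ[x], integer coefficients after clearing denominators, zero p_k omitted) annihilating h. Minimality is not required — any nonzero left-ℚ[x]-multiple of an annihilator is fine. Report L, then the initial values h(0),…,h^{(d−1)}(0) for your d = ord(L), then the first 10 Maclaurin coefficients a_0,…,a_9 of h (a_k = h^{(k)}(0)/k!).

L = (19 + 32·x + 16·x^2) + (-4 - 4·x)·Dx + (4 + 8·x + 4·x^2)·Dx^2  (order 2).
h: a_k = 4, 2, -17/2, -15/4, 337/96, 181/192, -5281/11520, -3811/23040, 199649/2580480, -12543/573440, …
ICs: h(0) = 4, h′(0) = 2.

f: a_k = 1, 0, -2, 0, 2/3, 0, -4/45, 0, 2/315, 0, …
g: a_k = 4, 2, -1/2, 1/4, -5/32, 7/64, -21/256, 33/512, -429/8192, 715/16384, …
f·g: L₀ = L_f ⊗_s L_g, ord ≤ 2·1.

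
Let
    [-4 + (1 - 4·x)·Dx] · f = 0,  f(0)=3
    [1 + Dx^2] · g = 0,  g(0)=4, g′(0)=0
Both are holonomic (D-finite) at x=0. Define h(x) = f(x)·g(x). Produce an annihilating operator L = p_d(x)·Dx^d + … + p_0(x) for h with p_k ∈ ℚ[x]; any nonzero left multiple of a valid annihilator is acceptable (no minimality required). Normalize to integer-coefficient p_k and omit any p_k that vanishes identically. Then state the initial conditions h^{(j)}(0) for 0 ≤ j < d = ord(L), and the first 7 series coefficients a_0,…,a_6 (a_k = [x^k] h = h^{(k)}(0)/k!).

L = (-1 + 4·x) + 8·Dx + (-1 + 4·x)·Dx^2  (order 2).
h: a_k = 12, 48, 186, 744, 5953/2, 11906, 2857439/60, …
ICs: h(0) = 12, h′(0) = 48.

f: a_k = 3, 12, 48, 192, 768, 3072, 12288, …
g: a_k = 4, 0, -2, 0, 1/6, 0, -1/180, …
Product ⇒ symmetric product L₀, ord ≤ 2.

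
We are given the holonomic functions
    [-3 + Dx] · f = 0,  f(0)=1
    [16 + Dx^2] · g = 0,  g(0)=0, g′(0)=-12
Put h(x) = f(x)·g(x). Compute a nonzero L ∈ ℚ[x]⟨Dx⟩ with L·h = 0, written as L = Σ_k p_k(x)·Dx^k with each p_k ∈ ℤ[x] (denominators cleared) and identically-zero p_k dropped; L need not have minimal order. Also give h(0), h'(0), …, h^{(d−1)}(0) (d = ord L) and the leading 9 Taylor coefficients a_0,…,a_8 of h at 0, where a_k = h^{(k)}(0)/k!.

L = 25 - 6·Dx + Dx^2  (order 2).
h: a_k = 0, -12, -36, -22, 42, 779/10, 429/10, -4031/420, -527/20, …
ICs: h(0) = 0, h′(0) = -12.

f: a_k = 1, 3, 9/2, 9/2, 27/8, 81/40, 81/80, 243/560, 729/4480, …
g: a_k = 0, -12, 0, 32, 0, -128/5, 0, 1024/105, 0, …
Sym-product of L_f,L_g gives L₀ (≤ ord 2).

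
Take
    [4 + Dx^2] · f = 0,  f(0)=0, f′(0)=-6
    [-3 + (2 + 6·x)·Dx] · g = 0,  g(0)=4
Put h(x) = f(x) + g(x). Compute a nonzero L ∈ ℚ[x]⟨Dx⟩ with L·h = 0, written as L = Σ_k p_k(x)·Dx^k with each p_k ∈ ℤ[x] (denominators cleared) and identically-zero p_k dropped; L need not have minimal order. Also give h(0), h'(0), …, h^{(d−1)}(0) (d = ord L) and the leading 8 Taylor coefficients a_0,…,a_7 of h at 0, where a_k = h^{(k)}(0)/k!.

f: a_k = 0, -6, 0, 4, 0, -4/5, 0, 8/105, …
g: a_k = 4, 6, -9/2, 27/4, -405/32, 1701/64, -15309/256, 72171/512, …
f+g: L₀ = lclm(L_f,L_g), ord ≤ 2+1.
L = (-516 - 1152·x - 1728·x^2) + (56 + 936·x + 3456·x^2 + 3456·x^3)·Dx + (-129 - 288·x - 432·x^2)·Dx^2 + (14 + 234·x + 864·x^2 + 864·x^3)·Dx^3  (order 3).
h: a_k = 4, 0, -9/2, 43/4, -405/32, 8249/320, -15309/256, 7582051/53760, …
ICs: h(0) = 4, h′(0) = 0, h′′(0) = -9.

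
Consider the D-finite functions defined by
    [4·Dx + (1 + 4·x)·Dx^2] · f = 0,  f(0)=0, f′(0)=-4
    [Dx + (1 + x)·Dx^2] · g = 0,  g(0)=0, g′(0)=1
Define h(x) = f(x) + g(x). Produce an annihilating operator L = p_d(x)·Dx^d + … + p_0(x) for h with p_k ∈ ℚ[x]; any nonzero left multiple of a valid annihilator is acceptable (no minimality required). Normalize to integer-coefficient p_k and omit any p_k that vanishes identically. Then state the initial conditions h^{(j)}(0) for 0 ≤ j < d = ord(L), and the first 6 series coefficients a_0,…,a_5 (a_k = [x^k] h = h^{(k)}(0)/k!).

f: a_k = 0, -4, 8, -64/3, 64, -1024/5, …
g: a_k = 0, 1, -1/2, 1/3, -1/4, 1/5, …
Sum ⇒ L₀ = lclm(L_f,L_g) in ℚ(x)⟨Dx⟩.
L = 8·Dx + (10 + 16·x)·Dx^2 + (1 + 5·x + 4·x^2)·Dx^3  (order 3).
h: a_k = 0, -3, 15/2, -21, 255/4, -1023/5, …
ICs: h(0) = 0, h′(0) = -3, h′′(0) = 15.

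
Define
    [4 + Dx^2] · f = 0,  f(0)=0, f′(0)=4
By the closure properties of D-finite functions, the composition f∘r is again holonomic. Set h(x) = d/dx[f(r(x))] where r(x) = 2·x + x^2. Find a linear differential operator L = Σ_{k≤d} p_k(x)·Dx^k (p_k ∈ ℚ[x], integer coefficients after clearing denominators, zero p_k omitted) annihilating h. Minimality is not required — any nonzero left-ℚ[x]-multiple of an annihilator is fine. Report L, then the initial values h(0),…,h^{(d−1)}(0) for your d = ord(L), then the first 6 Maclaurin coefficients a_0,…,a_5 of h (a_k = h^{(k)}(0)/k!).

f: a_k = 0, 4, 0, -8/3, 0, 8/15, …
L₀ from L_f via x↦r, Dx↦r'^{-1}Dx.
Differentiate: ansatz ord ≤ ord L₀ ⇒ L.
L = (19 + 64·x + 96·x^2 + 64·x^3 + 16·x^4) + (-3 - 3·x)·Dx + (1 + 2·x + x^2)·Dx^2  (order 2).
h: a_k = 8, 8, -64, -128, 16/3, 240, …
ICs: h(0) = 8, h′(0) = 8.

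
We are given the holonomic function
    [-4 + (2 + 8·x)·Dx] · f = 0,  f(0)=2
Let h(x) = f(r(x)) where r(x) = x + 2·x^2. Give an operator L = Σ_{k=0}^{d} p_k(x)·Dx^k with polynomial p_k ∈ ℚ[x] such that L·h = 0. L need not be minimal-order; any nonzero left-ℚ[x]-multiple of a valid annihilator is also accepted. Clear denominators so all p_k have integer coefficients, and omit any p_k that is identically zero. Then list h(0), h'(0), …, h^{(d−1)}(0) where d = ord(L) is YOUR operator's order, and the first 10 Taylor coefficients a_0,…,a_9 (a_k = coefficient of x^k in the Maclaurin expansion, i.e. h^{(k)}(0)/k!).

f: a_k = 2, 4, -4, 8, -20, 56, -168, 528, -1716, 5720, …
L₀ from L_f via x↦r, Dx↦r'^{-1}Dx.
L = (-2 - 8·x) + (1 + 4·x + 8·x^2)·Dx  (order 1).
h: a_k = 2, 4, 4, -8, 12, -8, -24, 112, -244, 216, …
ICs: h(0) = 2.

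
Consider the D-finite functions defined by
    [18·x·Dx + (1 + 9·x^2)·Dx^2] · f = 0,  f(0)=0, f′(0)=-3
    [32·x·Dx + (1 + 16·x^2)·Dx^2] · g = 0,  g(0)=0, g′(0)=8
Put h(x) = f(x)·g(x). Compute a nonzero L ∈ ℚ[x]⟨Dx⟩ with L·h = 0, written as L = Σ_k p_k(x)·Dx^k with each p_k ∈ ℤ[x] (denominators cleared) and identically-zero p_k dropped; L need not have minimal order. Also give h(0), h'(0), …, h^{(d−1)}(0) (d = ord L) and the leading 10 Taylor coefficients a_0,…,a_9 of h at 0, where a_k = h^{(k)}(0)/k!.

L = (-3456·x - 144000·x^3 - 1327104·x^5 + 4147200·x^7 + 71663616·x^9)·Dx + (-100 - 11532·x^2 - 259200·x^4 - 1161216·x^6 + 14515200·x^8 + 107495424·x^10)·Dx^2 + (-200·x - 7880·x^3 - 86400·x^5 + 194112·x^7 + 8294400·x^9 + 35831808·x^11)·Dx^3 + (-1 - 50·x^2 - 769·x^4 + 110736·x^8 + 1036800·x^10 + 2985984·x^12)·Dx^4  (order 4).
h: a_k = 0, 0, -24, 0, 200, 0, -10008/5, 0, 156120/7, 0, …
ICs: h(0) = 0, h′(0) = 0, h′′(0) = -48, h′′′(0) = 0.

f: a_k = 0, -3, 0, 9, 0, -243/5, 0, 2187/7, 0, -2187, …
g: a_k = 0, 8, 0, -128/3, 0, 2048/5, 0, -32768/7, 0, 524288/9, …
Sym-product of L_f,L_g gives L₀ (≤ ord 4).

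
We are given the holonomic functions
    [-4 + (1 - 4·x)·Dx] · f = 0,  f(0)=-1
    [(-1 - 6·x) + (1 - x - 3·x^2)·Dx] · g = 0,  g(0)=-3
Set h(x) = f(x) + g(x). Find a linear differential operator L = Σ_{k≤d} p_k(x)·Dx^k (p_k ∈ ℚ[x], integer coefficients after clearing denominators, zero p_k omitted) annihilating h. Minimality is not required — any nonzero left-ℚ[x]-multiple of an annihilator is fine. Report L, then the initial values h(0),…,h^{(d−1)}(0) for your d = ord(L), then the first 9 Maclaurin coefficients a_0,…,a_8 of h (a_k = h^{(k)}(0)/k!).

f: a_k = -1, -4, -16, -64, -256, -1024, -4096, -16384, -65536, …
g: a_k = -3, -3, -12, -21, -57, -120, -291, -651, -1524, …
Sum ⇒ L₀ = lclm(L_f,L_g) in ℚ(x)⟨Dx⟩.
L = (-72·x + 72·x^2 - 96·x^3) + (8 - 6·x - 66·x^2 + 112·x^3 - 192·x^4)·Dx + (-1 + 7·x - 15·x^2 + 10·x^3 + 20·x^4 - 48·x^5)·Dx^2  (order 2).
h: a_k = -4, -7, -28, -85, -313, -1144, -4387, -17035, -67060, …
ICs: h(0) = -4, h′(0) = -7.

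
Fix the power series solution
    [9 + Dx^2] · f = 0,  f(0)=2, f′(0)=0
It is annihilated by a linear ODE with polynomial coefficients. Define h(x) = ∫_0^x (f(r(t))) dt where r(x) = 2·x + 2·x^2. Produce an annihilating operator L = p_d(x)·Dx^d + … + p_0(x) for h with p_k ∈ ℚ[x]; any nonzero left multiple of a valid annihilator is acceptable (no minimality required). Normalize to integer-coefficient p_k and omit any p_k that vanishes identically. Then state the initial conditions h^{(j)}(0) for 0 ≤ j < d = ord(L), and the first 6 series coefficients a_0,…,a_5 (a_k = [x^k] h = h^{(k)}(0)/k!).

L = (36 + 216·x + 432·x^2 + 288·x^3)·Dx - 2·Dx^2 + (1 + 2·x)·Dx^3  (order 3).
h: a_k = 0, 2, 0, -12, -18, 72/5, …
ICs: h(0) = 0, h′(0) = 2, h′′(0) = 0.

f: a_k = 2, 0, -9, 0, 27/4, 0, …
f∘r: x↦r, Dx↦Dx/r' in L_f ⇒ L₀.
Integrate: L := L₀·Dx.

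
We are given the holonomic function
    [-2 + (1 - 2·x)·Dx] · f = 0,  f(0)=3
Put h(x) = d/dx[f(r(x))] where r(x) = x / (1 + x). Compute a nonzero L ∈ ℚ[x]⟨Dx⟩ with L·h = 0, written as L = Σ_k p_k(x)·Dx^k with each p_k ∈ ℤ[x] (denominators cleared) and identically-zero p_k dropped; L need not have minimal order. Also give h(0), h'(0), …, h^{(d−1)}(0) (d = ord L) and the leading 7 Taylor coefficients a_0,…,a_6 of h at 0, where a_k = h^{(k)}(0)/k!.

f: a_k = 3, 6, 12, 24, 48, 96, 192, …
L₀ from L_f via x↦r, Dx↦r'^{-1}Dx.
Derive L from L₀ (diff closure).
L = 2 + (-1 + x)·Dx  (order 1).
h: a_k = 6, 12, 18, 24, 30, 36, 42, …
ICs: h(0) = 6.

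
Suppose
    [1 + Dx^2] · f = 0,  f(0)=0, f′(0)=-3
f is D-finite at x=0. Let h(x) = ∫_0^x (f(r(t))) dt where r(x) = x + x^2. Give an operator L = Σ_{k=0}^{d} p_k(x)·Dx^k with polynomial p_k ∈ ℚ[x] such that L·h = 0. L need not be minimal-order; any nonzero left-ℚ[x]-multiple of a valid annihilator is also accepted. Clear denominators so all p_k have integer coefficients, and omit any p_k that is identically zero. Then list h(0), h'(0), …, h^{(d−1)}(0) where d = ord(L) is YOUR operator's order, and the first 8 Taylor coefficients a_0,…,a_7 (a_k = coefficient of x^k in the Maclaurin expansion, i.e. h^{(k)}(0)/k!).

f: a_k = 0, -3, 0, 1/2, 0, -1/40, 0, 1/1680, …
Substitute x→r, Dx→(1/r')Dx; clear ⇒ L₀.
h=∫h₀ ⇒ L = L₀·Dx.
L = (1 + 6·x + 12·x^2 + 8·x^3)·Dx - 2·Dx^2 + (1 + 2·x)·Dx^3  (order 3).
h: a_k = 0, 0, -3/2, -1, 1/8, 3/10, 59/240, 3/56, …
ICs: h(0) = 0, h′(0) = 0, h′′(0) = -3.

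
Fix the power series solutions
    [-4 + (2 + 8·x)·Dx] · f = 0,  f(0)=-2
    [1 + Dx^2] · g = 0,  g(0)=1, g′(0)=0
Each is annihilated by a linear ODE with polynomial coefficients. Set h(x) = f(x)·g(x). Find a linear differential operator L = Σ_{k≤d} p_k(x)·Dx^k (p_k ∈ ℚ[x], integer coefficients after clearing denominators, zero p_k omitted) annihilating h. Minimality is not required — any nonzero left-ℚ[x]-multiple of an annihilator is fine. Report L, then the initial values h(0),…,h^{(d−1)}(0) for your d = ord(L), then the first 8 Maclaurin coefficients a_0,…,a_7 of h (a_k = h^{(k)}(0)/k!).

f: a_k = -2, -4, 4, -8, 20, -56, 168, -528, …
g: a_k = 1, 0, -1/2, 0, 1/24, 0, -1/720, 0, …
Sym-product of L_f,L_g gives L₀ (≤ ord 2).
L = (13 + 8·x + 16·x^2) + (-4 - 16·x)·Dx + (1 + 8·x + 16·x^2)·Dx^2  (order 2).
h: a_k = -2, -4, 5, -6, 215/12, -313/6, 56941/360, -90059/180, …
ICs: h(0) = -2, h′(0) = -4.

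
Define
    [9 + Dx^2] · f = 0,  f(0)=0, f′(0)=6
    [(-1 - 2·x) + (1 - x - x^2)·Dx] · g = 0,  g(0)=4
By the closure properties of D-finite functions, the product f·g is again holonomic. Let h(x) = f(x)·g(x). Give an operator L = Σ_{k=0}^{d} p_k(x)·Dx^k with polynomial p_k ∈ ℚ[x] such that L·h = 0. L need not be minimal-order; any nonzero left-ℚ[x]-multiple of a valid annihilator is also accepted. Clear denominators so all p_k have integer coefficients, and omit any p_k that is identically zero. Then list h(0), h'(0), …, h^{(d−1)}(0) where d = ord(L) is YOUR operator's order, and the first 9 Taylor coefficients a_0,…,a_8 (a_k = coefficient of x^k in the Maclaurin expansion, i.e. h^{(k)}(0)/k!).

f: a_k = 0, 6, 0, -9, 0, 81/20, 0, -243/280, 0, …
g: a_k = 4, 4, 8, 12, 20, 32, 52, 84, 136, …
Product ⇒ symmetric product L₀, ord ≤ 2.
L = (-7 + 9·x + 9·x^2) + (2 + 4·x)·Dx + (-1 + x + x^2)·Dx^2  (order 2).
h: a_k = 0, 24, 24, 12, 36, 321/5, 501/5, 2253/14, 18279/70, …
ICs: h(0) = 0, h′(0) = 24.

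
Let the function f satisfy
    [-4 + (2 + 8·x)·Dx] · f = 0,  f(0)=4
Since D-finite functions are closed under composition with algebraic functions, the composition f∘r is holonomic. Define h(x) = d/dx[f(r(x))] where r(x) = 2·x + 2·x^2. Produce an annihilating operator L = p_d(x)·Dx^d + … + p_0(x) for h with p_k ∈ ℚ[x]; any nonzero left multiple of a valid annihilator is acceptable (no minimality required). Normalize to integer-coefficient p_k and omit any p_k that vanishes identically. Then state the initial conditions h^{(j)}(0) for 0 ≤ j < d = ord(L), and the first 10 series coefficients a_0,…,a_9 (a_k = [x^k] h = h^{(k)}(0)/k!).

L = -2 + (-1 - 10·x - 24·x^2 - 16·x^3)·Dx  (order 1).
h: a_k = 16, -32, 192, -1152, 7040, -43776, 275968, -1758208, 11294208, -73026560, …
ICs: h(0) = 16.

f: a_k = 4, 8, -8, 16, -40, 112, -336, 1056, -3432, 11440, …
Change of var in L_f (x↦r) gives L₀.
Derive L from L₀ (diff closure).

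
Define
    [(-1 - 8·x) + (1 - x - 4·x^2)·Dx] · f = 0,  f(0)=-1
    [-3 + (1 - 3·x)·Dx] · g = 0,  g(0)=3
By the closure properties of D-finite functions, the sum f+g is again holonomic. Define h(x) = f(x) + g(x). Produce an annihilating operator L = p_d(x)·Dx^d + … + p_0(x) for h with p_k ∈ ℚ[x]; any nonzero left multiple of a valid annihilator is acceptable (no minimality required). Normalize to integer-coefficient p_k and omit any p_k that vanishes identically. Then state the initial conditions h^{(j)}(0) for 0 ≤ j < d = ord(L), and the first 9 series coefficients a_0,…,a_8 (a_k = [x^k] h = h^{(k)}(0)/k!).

L = (6 - 72·x + 144·x^2 - 144·x^3) + (4 - 84·x^2 + 252·x^3 - 288·x^4)·Dx + (-1 + 8·x - 21·x^2 + 8·x^3 + 54·x^4 - 72·x^5)·Dx^2  (order 2).
h: a_k = 2, 8, 22, 72, 214, 664, 2006, 6120, 18518, …
ICs: h(0) = 2, h′(0) = 8.

f: a_k = -1, -1, -5, -9, -29, -65, -181, -441, -1165, …
g: a_k = 3, 9, 27, 81, 243, 729, 2187, 6561, 19683, …
L₀ := lclm(L_f,L_g); ord L₀ ≤ 1+1.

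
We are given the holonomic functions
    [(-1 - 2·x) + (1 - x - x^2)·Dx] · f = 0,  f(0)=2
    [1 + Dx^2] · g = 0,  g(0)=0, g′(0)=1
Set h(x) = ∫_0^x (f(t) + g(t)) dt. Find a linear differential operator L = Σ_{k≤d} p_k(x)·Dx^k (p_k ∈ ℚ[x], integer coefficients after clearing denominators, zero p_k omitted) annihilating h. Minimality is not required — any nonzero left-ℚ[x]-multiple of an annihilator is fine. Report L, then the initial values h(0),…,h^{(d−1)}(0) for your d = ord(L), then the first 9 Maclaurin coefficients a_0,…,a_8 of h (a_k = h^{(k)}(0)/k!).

L = (19 + 48·x + 31·x^2 + 24·x^3 + 5·x^4 + 2·x^5)·Dx + (-5 + x + 4·x^2 + 7·x^3 + 6·x^4 + 3·x^5 + x^6)·Dx^2 + (19 + 48·x + 31·x^2 + 24·x^3 + 5·x^4 + 2·x^5)·Dx^3 + (-5 + x + 4·x^2 + 7·x^3 + 6·x^4 + 3·x^5 + x^6)·Dx^4  (order 4).
h: a_k = 0, 2, 3/2, 4/3, 35/24, 2, 1921/720, 26/7, 211679/40320, …
ICs: h(0) = 0, h′(0) = 2, h′′(0) = 3, h′′′(0) = 8.

f: a_k = 2, 2, 4, 6, 10, 16, 26, 42, 68, …
g: a_k = 0, 1, 0, -1/6, 0, 1/120, 0, -1/5040, 0, …
h₀=f+g: left-lcm gives L₀, ord ≤ 3.
∫: right-multiply L₀ by Dx.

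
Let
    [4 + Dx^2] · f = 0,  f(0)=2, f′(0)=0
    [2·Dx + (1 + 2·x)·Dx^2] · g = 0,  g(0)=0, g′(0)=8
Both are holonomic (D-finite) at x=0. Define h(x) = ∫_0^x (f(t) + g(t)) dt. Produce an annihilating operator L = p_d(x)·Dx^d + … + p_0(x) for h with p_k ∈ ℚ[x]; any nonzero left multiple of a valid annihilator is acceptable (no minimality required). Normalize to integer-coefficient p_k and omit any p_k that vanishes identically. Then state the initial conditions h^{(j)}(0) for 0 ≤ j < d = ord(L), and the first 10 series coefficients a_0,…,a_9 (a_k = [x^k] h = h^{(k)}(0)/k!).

L = (56 + 32·x + 32·x^2)·Dx^2 + (12 + 40·x + 48·x^2 + 32·x^3)·Dx^3 + (14 + 8·x + 8·x^2)·Dx^4 + (3 + 10·x + 12·x^2 + 8·x^3)·Dx^5  (order 5).
h: a_k = 0, 2, 4, -4, 8/3, -44/15, 64/15, -1928/315, 64/7, -40316/2835, …
ICs: h(0) = 0, h′(0) = 2, h′′(0) = 8, h′′′(0) = -24, h′′′′(0) = 64.

f: a_k = 2, 0, -4, 0, 4/3, 0, -8/45, 0, 4/315, 0, …
g: a_k = 0, 8, -8, 32/3, -16, 128/5, -128/3, 512/7, -128, 2048/9, …
Weyl lclm of L_f,L_g ⇒ L₀ (ord ≤ 4).
h=∫₀ˣh₀: take L = L₀·Dx.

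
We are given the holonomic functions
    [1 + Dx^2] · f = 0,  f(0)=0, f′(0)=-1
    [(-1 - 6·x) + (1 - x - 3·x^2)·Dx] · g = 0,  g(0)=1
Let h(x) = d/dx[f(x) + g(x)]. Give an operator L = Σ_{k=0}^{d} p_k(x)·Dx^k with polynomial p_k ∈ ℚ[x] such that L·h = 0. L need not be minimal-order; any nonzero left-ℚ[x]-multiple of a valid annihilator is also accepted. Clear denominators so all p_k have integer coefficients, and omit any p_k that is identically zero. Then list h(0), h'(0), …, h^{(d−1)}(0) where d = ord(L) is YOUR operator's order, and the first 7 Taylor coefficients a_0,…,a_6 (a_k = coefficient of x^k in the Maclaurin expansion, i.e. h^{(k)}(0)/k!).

f: a_k = 0, -1, 0, 1/6, 0, -1/120, 0, …
g: a_k = 1, 1, 4, 7, 19, 40, 97, …
f+g: L₀ = lclm(L_f,L_g), ord ≤ 2+1.
Derive L from L₀ (diff closure).
L = (464 + 2522·x + 8618·x^2 + 6330·x^3 + 9630·x^4 + 486·x^5 + 486·x^6) + (-43 - 249·x + 114·x^2 + 559·x^3 + 1500·x^4 + 1863·x^5 + 189·x^6 + 162·x^7)·Dx + (464 + 2522·x + 8618·x^2 + 6330·x^3 + 9630·x^4 + 486·x^5 + 486·x^6)·Dx^2 + (-43 - 249·x + 114·x^2 + 559·x^3 + 1500·x^4 + 1863·x^5 + 189·x^6 + 162·x^7)·Dx^3  (order 3).
h: a_k = 0, 8, 43/2, 76, 4799/24, 582, 1093681/720, …
ICs: h(0) = 0, h′(0) = 8, h′′(0) = 43.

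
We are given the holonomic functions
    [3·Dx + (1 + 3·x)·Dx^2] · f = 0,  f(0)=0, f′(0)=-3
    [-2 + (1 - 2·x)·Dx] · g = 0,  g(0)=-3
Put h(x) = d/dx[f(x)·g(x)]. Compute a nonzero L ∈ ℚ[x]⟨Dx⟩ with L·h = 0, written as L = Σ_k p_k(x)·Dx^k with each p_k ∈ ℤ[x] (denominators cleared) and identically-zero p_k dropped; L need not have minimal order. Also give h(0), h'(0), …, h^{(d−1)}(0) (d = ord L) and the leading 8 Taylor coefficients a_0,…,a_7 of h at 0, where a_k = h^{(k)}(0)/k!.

f: a_k = 0, -3, 9/2, -9, 81/4, -243/5, 243/2, -2187/7, …
g: a_k = -3, -6, -12, -24, -48, -96, -192, -384, …
L₀ := L_f ⊗_s L_g (sym. prod.), ord ≤ 2.
h₀' ⇒ L via d/dx closure of L₀.
L = 24 + 30·x·Dx + (-1 - x + 6·x^2)·Dx^2  (order 2).
h: a_k = 9, 9, 108, 45, 1683/2, -837/5, 30852/5, -195273/35, …
ICs: h(0) = 9, h′(0) = 9.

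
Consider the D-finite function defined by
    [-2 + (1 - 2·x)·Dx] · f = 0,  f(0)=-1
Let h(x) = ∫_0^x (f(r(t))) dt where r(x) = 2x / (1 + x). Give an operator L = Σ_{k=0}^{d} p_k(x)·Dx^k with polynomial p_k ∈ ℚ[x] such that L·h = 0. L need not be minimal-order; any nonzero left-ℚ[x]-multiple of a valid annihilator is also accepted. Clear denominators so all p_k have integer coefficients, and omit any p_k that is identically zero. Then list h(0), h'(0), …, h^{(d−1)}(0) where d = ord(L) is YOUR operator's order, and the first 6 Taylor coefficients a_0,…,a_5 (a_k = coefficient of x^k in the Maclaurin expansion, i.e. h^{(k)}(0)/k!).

f: a_k = -1, -2, -4, -8, -16, -32, …
Change of var in L_f (x↦r) gives L₀.
∫: right-multiply L₀ by Dx.
L = 4·Dx + (-1 + 2·x + 3·x^2)·Dx^2  (order 2).
h: a_k = 0, -1, -2, -4, -9, -108/5, …
ICs: h(0) = 0, h′(0) = -1.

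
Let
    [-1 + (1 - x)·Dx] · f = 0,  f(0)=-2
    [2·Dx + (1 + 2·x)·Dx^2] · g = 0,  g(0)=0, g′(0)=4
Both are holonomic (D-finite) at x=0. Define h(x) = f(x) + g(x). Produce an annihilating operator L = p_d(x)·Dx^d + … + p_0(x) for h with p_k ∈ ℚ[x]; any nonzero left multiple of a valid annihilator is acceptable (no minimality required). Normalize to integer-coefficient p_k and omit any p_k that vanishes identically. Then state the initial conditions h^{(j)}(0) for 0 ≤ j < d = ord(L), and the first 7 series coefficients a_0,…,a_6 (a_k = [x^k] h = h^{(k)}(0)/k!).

L = (14 + 4·x)·Dx + (-1 + 20·x + 8·x^2)·Dx^2 + (-2 - 3·x + 3·x^2 + 2·x^3)·Dx^3  (order 3).
h: a_k = -2, 2, -6, 10/3, -10, 54/5, -70/3, …
ICs: h(0) = -2, h′(0) = 2, h′′(0) = -12.

f: a_k = -2, -2, -2, -2, -2, -2, -2, …
g: a_k = 0, 4, -4, 16/3, -8, 64/5, -64/3, …
Weyl lclm of L_f,L_g ⇒ L₀ (ord ≤ 3).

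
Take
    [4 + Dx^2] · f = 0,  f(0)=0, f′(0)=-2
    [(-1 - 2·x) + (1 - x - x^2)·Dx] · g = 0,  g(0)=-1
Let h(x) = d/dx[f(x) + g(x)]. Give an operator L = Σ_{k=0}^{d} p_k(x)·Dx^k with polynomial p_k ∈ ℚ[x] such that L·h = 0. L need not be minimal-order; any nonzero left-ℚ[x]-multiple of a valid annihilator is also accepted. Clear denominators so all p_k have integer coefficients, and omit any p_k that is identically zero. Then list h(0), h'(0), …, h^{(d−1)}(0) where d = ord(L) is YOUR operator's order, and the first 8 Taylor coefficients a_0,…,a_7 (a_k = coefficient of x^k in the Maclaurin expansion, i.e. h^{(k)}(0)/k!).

f: a_k = 0, -2, 0, 4/3, 0, -4/15, 0, 8/315, …
g: a_k = -1, -1, -2, -3, -5, -8, -13, -21, …
f+g: L₀ = lclm(L_f,L_g), ord ≤ 2+1.
h=h₀': d/dx-closure on L₀ ⇒ L.
L = (272 + 704·x + 880·x^2 + 400·x^3 + 320·x^4 + 144·x^5 + 48·x^6) + (-44 - 52·x + 108·x^2 + 80·x^3 + 40·x^4 + 72·x^5 + 56·x^6 + 16·x^7)·Dx + (68 + 176·x + 220·x^2 + 100·x^3 + 80·x^4 + 36·x^5 + 12·x^6)·Dx^2 + (-11 - 13·x + 27·x^2 + 20·x^3 + 10·x^4 + 18·x^5 + 14·x^6 + 4·x^7)·Dx^3  (order 3).
h: a_k = -3, -4, -5, -20, -124/3, -78, -6607/45, -272, …
ICs: h(0) = -3, h′(0) = -4, h′′(0) = -10.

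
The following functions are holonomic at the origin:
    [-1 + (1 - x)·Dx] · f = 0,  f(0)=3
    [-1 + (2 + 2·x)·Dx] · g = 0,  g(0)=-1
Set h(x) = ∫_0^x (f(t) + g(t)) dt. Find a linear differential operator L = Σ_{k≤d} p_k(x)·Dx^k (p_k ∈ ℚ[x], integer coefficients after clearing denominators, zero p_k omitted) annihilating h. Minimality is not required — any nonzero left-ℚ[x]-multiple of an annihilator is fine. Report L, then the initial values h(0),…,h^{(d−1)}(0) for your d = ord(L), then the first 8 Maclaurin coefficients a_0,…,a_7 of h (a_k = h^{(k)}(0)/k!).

L = (-5 - 3·x)·Dx + (9 + 14·x + 9·x^2)·Dx^2 + (-2 - 6·x + 2·x^2 + 6·x^3)·Dx^3  (order 3).
h: a_k = 0, 2, 5/4, 25/24, 47/64, 389/640, 761/1536, 3093/7168, …
ICs: h(0) = 0, h′(0) = 2, h′′(0) = 5/2.

f: a_k = 3, 3, 3, 3, 3, 3, 3, 3, …
g: a_k = -1, -1/2, 1/8, -1/16, 5/128, -7/256, 21/1024, -33/2048, …
Weyl lclm of L_f,L_g ⇒ L₀ (ord ≤ 2).
Integrate: L := L₀·Dx.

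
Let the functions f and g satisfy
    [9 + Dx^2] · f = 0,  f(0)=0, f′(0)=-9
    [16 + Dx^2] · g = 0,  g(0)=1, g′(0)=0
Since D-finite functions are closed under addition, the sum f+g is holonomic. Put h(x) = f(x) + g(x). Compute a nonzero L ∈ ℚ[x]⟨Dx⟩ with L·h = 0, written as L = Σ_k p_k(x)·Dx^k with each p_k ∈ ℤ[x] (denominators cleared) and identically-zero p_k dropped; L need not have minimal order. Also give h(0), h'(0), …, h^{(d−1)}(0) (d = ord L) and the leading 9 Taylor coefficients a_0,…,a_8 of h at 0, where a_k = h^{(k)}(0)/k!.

L = 144 + 25·Dx^2 + Dx^4  (order 4).
h: a_k = 1, -9, -8, 27/2, 32/3, -243/40, -256/45, 729/560, 512/315, …
ICs: h(0) = 1, h′(0) = -9, h′′(0) = -16, h′′′(0) = 81.

f: a_k = 0, -9, 0, 27/2, 0, -243/40, 0, 729/560, 0, …
g: a_k = 1, 0, -8, 0, 32/3, 0, -256/45, 0, 512/315, …
f+g: L₀ = lclm(L_f,L_g), ord ≤ 2+2.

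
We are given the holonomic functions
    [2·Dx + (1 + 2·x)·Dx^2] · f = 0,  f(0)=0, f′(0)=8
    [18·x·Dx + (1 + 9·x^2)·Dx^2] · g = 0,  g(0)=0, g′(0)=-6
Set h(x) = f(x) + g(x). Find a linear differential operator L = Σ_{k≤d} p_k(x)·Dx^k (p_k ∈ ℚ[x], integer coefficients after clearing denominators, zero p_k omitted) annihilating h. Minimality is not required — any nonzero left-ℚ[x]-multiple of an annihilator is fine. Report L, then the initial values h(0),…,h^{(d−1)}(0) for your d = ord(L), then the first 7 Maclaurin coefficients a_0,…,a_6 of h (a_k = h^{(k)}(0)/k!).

L = (-18 - 108·x + 486·x^2 + 324·x^3)·Dx + (-13 - 36·x + 135·x^2 + 972·x^3 + 648·x^4)·Dx^2 + (-1 + 7·x + 18·x^2 + 81·x^3 + 243·x^4 + 162·x^5)·Dx^3  (order 3).
h: a_k = 0, 2, -8, 86/3, -16, -358/5, -128/3, …
ICs: h(0) = 0, h′(0) = 2, h′′(0) = -16.

f: a_k = 0, 8, -8, 32/3, -16, 128/5, -128/3, …
g: a_k = 0, -6, 0, 18, 0, -486/5, 0, …
Weyl lclm of L_f,L_g ⇒ L₀ (ord ≤ 4).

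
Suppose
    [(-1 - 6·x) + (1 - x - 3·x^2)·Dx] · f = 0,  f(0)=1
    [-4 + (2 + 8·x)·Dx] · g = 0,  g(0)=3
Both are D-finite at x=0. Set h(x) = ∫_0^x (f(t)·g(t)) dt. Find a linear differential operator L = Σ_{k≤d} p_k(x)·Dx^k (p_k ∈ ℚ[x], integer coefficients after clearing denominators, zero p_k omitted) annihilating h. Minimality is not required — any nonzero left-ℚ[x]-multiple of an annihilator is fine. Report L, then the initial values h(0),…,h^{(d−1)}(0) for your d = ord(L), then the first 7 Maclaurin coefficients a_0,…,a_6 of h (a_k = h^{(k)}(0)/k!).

L = (3 + 8·x + 18·x^2)·Dx + (-1 - 3·x + 7·x^2 + 12·x^3)·Dx^2  (order 2).
h: a_k = 0, 3, 9/2, 4, 51/4, 57/5, 49, …
ICs: h(0) = 0, h′(0) = 3.

f: a_k = 1, 1, 4, 7, 19, 40, 97, …
g: a_k = 3, 6, -6, 12, -30, 84, -252, …
Product ⇒ symmetric product L₀, ord ≤ 1.
∫: right-multiply L₀ by Dx.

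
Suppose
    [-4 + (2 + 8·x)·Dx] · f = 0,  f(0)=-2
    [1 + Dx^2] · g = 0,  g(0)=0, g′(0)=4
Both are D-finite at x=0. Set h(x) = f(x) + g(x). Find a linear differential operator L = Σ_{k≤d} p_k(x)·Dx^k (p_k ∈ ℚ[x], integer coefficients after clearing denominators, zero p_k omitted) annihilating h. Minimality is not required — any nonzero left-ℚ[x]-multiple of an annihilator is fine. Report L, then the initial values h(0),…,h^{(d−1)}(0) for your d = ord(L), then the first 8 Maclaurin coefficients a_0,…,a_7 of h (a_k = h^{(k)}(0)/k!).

f: a_k = -2, -4, 4, -8, 20, -56, 168, -528, …
g: a_k = 0, 4, 0, -2/3, 0, 1/30, 0, -1/1260, …
Weyl lclm of L_f,L_g ⇒ L₀ (ord ≤ 3).
L = (-26 - 16·x - 32·x^2) + (-3 - 4·x + 48·x^2 + 64·x^3)·Dx + (-26 - 16·x - 32·x^2)·Dx^2 + (-3 - 4·x + 48·x^2 + 64·x^3)·Dx^3  (order 3).
h: a_k = -2, 0, 4, -26/3, 20, -1679/30, 168, -665281/1260, …
ICs: h(0) = -2, h′(0) = 0, h′′(0) = 8.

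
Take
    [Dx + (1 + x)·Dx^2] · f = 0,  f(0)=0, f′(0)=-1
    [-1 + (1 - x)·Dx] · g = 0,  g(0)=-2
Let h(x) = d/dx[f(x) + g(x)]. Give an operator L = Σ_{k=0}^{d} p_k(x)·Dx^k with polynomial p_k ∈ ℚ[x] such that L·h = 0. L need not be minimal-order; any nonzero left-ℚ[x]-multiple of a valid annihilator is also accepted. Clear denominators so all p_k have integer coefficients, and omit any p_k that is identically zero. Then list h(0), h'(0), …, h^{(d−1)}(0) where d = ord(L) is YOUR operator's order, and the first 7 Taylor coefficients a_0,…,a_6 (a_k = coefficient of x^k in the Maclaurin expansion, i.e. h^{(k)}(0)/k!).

L = (-10 - 2·x) + (-4 - 16·x - 4·x^2)·Dx + (3 + x - 3·x^2 - x^3)·Dx^2  (order 2).
h: a_k = -3, -3, -7, -7, -11, -11, -15, …
ICs: h(0) = -3, h′(0) = -3.

f: a_k = 0, -1, 1/2, -1/3, 1/4, -1/5, 1/6, …
g: a_k = -2, -2, -2, -2, -2, -2, -2, …
Sum ⇒ L₀ = lclm(L_f,L_g) in ℚ(x)⟨Dx⟩.
h=h₀': d/dx-closure on L₀ ⇒ L.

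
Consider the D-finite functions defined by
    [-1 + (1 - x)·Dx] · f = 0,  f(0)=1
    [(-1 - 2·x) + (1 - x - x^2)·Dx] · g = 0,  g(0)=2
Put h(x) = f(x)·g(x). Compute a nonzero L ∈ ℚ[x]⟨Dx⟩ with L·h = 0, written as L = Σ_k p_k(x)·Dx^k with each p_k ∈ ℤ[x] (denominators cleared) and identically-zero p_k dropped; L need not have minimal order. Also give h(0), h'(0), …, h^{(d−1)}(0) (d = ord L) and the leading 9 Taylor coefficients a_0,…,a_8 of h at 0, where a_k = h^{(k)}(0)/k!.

L = (-2 + 3·x^2) + (1 - 2·x + x^3)·Dx  (order 1).
h: a_k = 2, 4, 8, 14, 24, 40, 66, 108, 176, …
ICs: h(0) = 2.

f: a_k = 1, 1, 1, 1, 1, 1, 1, 1, 1, …
g: a_k = 2, 2, 4, 6, 10, 16, 26, 42, 68, …
L₀ := L_f ⊗_s L_g (sym. prod.), ord ≤ 1.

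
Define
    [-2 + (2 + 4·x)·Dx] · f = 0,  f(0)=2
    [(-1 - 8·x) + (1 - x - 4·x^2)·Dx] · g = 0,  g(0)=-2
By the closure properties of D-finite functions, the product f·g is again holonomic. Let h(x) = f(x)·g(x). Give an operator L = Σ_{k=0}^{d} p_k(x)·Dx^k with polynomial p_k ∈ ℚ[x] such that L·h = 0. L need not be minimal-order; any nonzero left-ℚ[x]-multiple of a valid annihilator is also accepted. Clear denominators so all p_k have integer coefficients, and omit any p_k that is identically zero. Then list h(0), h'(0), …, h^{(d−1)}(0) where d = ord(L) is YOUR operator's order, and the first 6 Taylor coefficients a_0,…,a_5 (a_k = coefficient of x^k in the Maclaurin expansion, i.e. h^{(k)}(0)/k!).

f: a_k = 2, 2, -1, 1, -5/4, 7/4, …
g: a_k = -2, -2, -10, -18, -58, -130, …
Sym-product of L_f,L_g gives L₀ (≤ ord 1).
L = (2 + 9·x + 12·x^2) + (-1 - x + 6·x^2 + 8·x^3)·Dx  (order 1).
h: a_k = -4, -8, -22, -56, -283/2, -369, …
ICs: h(0) = -4.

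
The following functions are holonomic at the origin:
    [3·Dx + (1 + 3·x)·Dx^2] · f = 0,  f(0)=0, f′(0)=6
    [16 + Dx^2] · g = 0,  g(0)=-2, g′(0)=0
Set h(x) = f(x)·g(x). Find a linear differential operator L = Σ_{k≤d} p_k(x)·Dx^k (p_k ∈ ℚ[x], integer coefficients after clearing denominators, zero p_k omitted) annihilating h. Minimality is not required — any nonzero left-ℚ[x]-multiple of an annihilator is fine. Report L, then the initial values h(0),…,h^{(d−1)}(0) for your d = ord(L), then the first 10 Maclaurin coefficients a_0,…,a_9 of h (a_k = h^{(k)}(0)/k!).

f: a_k = 0, 6, -9, 18, -81/2, 486/5, -243, 4374/7, -6561/4, 4374, …
g: a_k = -2, 0, 16, 0, -64/3, 0, 512/45, 0, -1024/315, 0, …
Sym-product of L_f,L_g gives L₀ (≤ ord 4).
L = (2272 + 127488·x + 781056·x^2 + 1769472·x^3 + 1327104·x^4) + (4416 + 50112·x + 165888·x^2 + 165888·x^3)·Dx + (1022 + 19392·x + 102816·x^2 + 221184·x^3 + 165888·x^4)·Dx^2 + (276 + 3132·x + 10368·x^2 + 10368·x^3)·Dx^3 + (55 + 714·x + 3375·x^2 + 6912·x^3 + 5184·x^4)·Dx^4  (order 4).
h: a_k = 0, -12, 18, 60, -63, -172/5, 30, -1076/105, 1541/10, -67052/105, …
ICs: h(0) = 0, h′(0) = -12, h′′(0) = 36, h′′′(0) = 360.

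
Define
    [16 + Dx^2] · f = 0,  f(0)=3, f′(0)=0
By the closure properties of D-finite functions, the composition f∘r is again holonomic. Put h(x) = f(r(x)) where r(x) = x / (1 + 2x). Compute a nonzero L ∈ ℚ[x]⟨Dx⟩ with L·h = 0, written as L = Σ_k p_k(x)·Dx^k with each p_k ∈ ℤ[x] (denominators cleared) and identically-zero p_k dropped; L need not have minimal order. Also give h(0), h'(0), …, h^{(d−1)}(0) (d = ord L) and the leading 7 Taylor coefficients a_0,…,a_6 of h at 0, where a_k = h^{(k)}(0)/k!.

f: a_k = 3, 0, -24, 0, 32, 0, -256/15, …
h₀=f(r): pull back L_f along r ⇒ L₀.
L = 16 + (4 + 24·x + 48·x^2 + 32·x^3)·Dx + (1 + 8·x + 24·x^2 + 32·x^3 + 16·x^4)·Dx^2  (order 2).
h: a_k = 3, 0, -24, 96, -256, 512, -9856/15, …
ICs: h(0) = 3, h′(0) = 0.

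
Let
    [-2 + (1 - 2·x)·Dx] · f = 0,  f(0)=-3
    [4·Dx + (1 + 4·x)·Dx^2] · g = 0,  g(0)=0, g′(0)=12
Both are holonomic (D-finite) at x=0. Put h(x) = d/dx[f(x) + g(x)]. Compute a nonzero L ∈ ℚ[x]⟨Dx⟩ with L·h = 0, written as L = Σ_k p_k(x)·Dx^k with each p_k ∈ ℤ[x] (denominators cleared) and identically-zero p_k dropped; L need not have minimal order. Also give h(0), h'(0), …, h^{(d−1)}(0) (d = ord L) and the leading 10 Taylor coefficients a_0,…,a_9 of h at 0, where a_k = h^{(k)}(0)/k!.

L = (28 + 16·x) + (-1 + 40·x + 32·x^2)·Dx + (-1 - 3·x + 6·x^2 + 8·x^3)·Dx^2  (order 2).
h: a_k = 6, -72, 120, -960, 2592, -13440, 46464, -202752, 772608, -3176448, …
ICs: h(0) = 6, h′(0) = -72.

f: a_k = -3, -6, -12, -24, -48, -96, -192, -384, -768, -1536, …
g: a_k = 0, 12, -24, 64, -192, 3072/5, -2048, 49152/7, -24576, 262144/3, …
Weyl lclm of L_f,L_g ⇒ L₀ (ord ≤ 3).
h₀' ⇒ L via d/dx closure of L₀.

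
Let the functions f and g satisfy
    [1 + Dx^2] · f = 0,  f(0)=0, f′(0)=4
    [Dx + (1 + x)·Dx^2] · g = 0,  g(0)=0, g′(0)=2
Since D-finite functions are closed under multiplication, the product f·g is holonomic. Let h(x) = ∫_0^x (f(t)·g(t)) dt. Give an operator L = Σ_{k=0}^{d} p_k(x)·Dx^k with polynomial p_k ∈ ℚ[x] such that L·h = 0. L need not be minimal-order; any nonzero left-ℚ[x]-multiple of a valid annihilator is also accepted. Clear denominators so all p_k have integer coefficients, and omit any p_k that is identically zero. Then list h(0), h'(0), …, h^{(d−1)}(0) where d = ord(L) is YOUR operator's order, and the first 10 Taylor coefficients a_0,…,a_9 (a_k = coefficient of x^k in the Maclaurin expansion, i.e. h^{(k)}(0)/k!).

L = (-3 + 6·x + 19·x^2 + 16·x^3 + 4·x^4)·Dx + (4 + 20·x + 24·x^2 + 8·x^3)·Dx^2 + (20·x + 42·x^2 + 32·x^3 + 8·x^4)·Dx^3 + (4 + 20·x + 24·x^2 + 8·x^3)·Dx^4 + (3 + 14·x + 23·x^2 + 16·x^3 + 4·x^4)·Dx^5  (order 5).
h: a_k = 0, 0, 0, 8/3, -1, 4/15, -2/9, 11/63, -31/240, 113/1134, …
ICs: h(0) = 0, h′(0) = 0, h′′(0) = 0, h′′′(0) = 16, h′′′′(0) = -24.

f: a_k = 0, 4, 0, -2/3, 0, 1/30, 0, -1/1260, 0, 1/90720, …
g: a_k = 0, 2, -1, 2/3, -1/2, 2/5, -1/3, 2/7, -1/4, 2/9, …
Product ⇒ symmetric product L₀, ord ≤ 4.
∫: right-multiply L₀ by Dx.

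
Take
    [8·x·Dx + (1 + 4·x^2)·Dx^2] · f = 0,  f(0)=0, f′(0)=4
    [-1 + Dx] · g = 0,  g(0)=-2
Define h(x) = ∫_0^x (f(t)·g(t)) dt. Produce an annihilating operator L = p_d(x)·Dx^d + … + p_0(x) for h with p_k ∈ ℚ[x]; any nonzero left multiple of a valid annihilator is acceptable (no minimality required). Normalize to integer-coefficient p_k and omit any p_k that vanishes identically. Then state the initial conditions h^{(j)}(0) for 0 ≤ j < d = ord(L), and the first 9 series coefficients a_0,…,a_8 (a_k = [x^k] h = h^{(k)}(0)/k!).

f: a_k = 0, 4, 0, -16/3, 0, 64/5, 0, -256/7, 0, …
g: a_k = -2, -2, -1, -1/3, -1/12, -1/60, -1/360, -1/2520, -1/20160, …
Product ⇒ symmetric product L₀, ord ≤ 2.
h=∫h₀ ⇒ L = L₀·Dx.
L = (1 - 8·x + 4·x^2)·Dx + (-2 + 8·x - 8·x^2)·Dx^2 + (1 + 4·x^2)·Dx^3  (order 3).
h: a_k = 0, 0, -4, -8/3, 5/3, 28/15, -103/30, -215/63, 12763/1680, …
ICs: h(0) = 0, h′(0) = 0, h′′(0) = -8.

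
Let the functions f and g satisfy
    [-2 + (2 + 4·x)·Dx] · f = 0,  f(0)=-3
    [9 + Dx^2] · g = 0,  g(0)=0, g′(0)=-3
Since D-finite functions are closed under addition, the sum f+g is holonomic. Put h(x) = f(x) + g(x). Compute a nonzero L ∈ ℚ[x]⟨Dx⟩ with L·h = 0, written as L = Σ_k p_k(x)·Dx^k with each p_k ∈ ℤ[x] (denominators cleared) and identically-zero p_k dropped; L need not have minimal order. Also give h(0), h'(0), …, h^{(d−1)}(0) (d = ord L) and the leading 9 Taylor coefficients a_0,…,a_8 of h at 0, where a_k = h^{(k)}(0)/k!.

f: a_k = -3, -3, 3/2, -3/2, 15/8, -21/8, 63/16, -99/16, 1287/128, …
g: a_k = 0, -3, 0, 9/2, 0, -81/40, 0, 243/560, 0, …
Weyl lclm of L_f,L_g ⇒ L₀ (ord ≤ 3).
L = (-27 - 81·x - 81·x^2) + (18 + 117·x + 243·x^2 + 162·x^3)·Dx + (-3 - 9·x - 9·x^2)·Dx^2 + (2 + 13·x + 27·x^2 + 18·x^3)·Dx^3  (order 3).
h: a_k = -3, -6, 3/2, 3, 15/8, -93/20, 63/16, -1611/280, 1287/128, …
ICs: h(0) = -3, h′(0) = -6, h′′(0) = 3.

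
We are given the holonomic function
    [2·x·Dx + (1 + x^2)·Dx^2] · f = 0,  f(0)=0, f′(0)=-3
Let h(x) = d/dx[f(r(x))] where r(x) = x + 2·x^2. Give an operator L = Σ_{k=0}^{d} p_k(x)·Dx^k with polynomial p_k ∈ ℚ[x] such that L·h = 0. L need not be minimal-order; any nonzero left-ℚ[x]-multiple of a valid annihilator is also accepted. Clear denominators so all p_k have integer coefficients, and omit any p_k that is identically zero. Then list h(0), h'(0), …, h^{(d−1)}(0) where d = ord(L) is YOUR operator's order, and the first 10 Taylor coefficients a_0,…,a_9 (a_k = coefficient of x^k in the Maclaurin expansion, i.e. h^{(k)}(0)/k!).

L = (-4 + 2·x + 16·x^2 + 48·x^3 + 48·x^4) + (1 + 4·x + x^2 + 8·x^3 + 20·x^4 + 16·x^5)·Dx  (order 1).
h: a_k = -3, -12, 3, 24, 57, 12, -165, -336, -111, 948, …
ICs: h(0) = -3.

f: a_k = 0, -3, 0, 1, 0, -3/5, 0, 3/7, 0, -1/3, …
L₀ from L_f via x↦r, Dx↦r'^{-1}Dx.
h₀' ⇒ L via d/dx closure of L₀.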